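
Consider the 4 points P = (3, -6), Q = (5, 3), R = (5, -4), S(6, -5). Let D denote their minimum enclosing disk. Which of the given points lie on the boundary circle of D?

P, Q

A smallest enclosing disk is always determined by at most three of the input points on its boundary.
The farthest pair is P–Q with squared distance 85. The circle on this segment as diameter has centre (4, -1.5) and r² = 85/4 = 21.25.
Check R: distance² to centre = 7.25 ≤ 21.25, so it lies inside.
All remaining points lie in this disk, and no smaller disk contains both endpoints, so this is the minimum enclosing circle.
The points at distance exactly r from the centre are P, Q — 2 points.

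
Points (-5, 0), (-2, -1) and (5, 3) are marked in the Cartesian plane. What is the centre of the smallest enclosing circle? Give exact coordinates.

Call the three points A, B, C in the order given.
Side lengths²: AB² = 10, AC² = 109, BC² = 65.
Since AC² = 109 ≥ 65 + 10 = 75, the angle opposite AC is not acute, so the smallest enclosing circle has AC as diameter.
Centre = midpoint of AC = (0, 1.5), r² = 109/4 = 27.25.
Centre = (0, 1.5).

(0, 1.5)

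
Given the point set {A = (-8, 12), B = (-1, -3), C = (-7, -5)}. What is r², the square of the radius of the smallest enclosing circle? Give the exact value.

Side lengths²: AB² = 274, AC² = 290, BC² = 40.
Since AC² = 290 < 274 + 40 = 314, the triangle is acute, so the smallest enclosing circle is the circumcircle.
Circumcentre = (-339/52, 185/52), r² = 99325/1352.

99325/1352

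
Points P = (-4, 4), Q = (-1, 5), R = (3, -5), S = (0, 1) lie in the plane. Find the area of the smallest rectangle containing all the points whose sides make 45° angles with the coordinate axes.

In coordinates u = x + y, v = x − y the rectangle is axis-aligned; the map (x,y)→(u,v) scales areas by 2.
u-values: 0, 4, -2, 1; range = 4 − (-2) = 6.
v-values: -8, -6, 8, -1; range = 8 − (-8) = 16.
Area = (6 × 16) / 2 = 48.

48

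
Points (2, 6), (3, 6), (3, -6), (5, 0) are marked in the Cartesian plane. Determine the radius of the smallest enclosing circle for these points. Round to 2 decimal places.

6.02

A smallest enclosing disk is always determined by at most three of the input points on its boundary.
The farthest pair is (2, 6)–(3, -6) with squared distance 145. The circle on this segment as diameter has centre (2.5, 0) and r² = 145/4 = 36.25.
Check (3, 6): distance² to centre = 36.25 ≤ 36.25, so it lies inside.
All remaining points lie in this disk, and no smaller disk contains both endpoints, so this is the minimum enclosing circle.
r = √(36.25) ≈ 6.02.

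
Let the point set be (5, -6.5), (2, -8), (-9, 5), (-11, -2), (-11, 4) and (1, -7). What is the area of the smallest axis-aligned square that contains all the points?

The bounding box has width 16 and height 13.
An axis-aligned square enclosing the set must have side ≥ max(width, height).
So the minimum side is max(16, 13) = 16.
Area = 16² = 256.

256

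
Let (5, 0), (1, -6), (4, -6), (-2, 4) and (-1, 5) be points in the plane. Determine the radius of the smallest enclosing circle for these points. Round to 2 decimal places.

By Welzl's lemma the MEC is supported by two points (diametrically opposite) or three points (on a circumcircle).
The farthest pair is (4, -6)–(-1, 5) with squared distance 146. The circle on this segment as diameter has centre (1.5, -0.5) and r² = 146/4 = 36.5.
Check (5, 0): distance² to centre = 12.5 ≤ 36.5, so it lies inside.
All remaining points lie in this disk, and no smaller disk contains both endpoints, so this is the minimum enclosing circle.
r = √(36.5) ≈ 6.04.

6.04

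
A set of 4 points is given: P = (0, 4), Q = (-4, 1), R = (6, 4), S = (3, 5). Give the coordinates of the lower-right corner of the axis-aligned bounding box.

(6, 1)

x-range [-4, 6], y-range [1, 5].
The lower-right corner is (6, 1).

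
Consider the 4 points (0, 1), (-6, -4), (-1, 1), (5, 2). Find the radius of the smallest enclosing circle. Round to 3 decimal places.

6.265

The farthest pair is (-6, -4)–(5, 2) with squared distance 157. The circle on this segment as diameter has centre (-0.5, -1) and r² = 157/4 = 39.25.
Check (0, 1): distance² to centre = 4.25 ≤ 39.25, so it lies inside.
All remaining points lie in this disk, and no smaller disk contains both endpoints, so this is the minimum enclosing circle.
r = √(39.25) ≈ 6.265.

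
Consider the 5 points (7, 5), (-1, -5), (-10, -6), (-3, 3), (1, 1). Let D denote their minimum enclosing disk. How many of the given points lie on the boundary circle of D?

The minimum enclosing circle of a finite set is fixed by two of the points (as a diameter) or three (as a circumcircle).
The farthest pair is (7, 5)–(-10, -6) with squared distance 410. The circle on this segment as diameter has centre (-1.5, -0.5) and r² = 410/4 = 102.5.
Check (-1, -5): distance² to centre = 20.5 ≤ 102.5, so it lies inside.
All remaining points lie in this disk, and no smaller disk contains both endpoints, so this is the minimum enclosing circle.
The points at distance exactly r from the centre are (7, 5), (-10, -6) — 2 points.

2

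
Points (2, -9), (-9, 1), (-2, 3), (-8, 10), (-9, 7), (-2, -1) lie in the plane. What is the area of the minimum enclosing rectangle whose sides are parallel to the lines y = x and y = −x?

In coordinates u = x + y, v = x − y the rectangle is axis-aligned; the map (x,y)→(u,v) scales areas by 2.
u-values: -7, -8, 1, 2, -2, -3; range = 2 − (-8) = 10.
v-values: 11, -10, -5, -18, -16, -1; range = 11 − (-18) = 29.
Area = (10 × 29) / 2 = 145.

145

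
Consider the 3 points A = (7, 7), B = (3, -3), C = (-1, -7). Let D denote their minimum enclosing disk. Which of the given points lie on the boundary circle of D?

Side lengths²: AB² = 116, AC² = 260, BC² = 32.
Since AC² = 260 ≥ 116 + 32 = 148, the angle opposite AC is not acute, so the smallest enclosing circle has AC as diameter.
Centre = midpoint of AC = (3, 0), r² = 260/4 = 65.
The points at distance exactly r from the centre are A, C — 2 points.

A, C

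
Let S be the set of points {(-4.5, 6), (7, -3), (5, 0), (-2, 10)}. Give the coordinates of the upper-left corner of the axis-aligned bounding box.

x-range [-4.5, 7], y-range [-3, 10].
The upper-left corner is (-4.5, 10).

(-4.5, 10)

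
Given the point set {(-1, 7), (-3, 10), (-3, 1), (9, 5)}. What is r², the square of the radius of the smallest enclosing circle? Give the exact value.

845/18

A smallest enclosing disk is always determined by at most three of the input points on its boundary.
The minimum enclosing circle is determined by three boundary points: (-3, 10), (-3, 1), (9, 5).
Their circumcentre is (13/6, 5.5) with r² = 845/18.
The farthest remaining point (-1, 7) is at distance² 221/18 ≤ 845/18.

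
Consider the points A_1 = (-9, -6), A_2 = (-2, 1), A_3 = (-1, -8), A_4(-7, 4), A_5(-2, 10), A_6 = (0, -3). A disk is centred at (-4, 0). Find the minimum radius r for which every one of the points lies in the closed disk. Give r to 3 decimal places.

10.198

The required radius is the distance from (-4, 0) to the farthest point.
Squared distances: 61, 5, 73, 25, 104, 25.
Maximum is 104, attained at A_5.
r = √104 ≈ 10.198.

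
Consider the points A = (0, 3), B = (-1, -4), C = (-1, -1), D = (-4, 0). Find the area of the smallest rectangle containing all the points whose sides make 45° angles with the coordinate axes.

28

In coordinates u = x + y, v = x − y the rectangle is axis-aligned; the map (x,y)→(u,v) scales areas by 2.
u-values: 3, -5, -2, -4; range = 3 − (-5) = 8.
v-values: -3, 3, 0, -4; range = 3 − (-4) = 7.
Area = (8 × 7) / 2 = 28.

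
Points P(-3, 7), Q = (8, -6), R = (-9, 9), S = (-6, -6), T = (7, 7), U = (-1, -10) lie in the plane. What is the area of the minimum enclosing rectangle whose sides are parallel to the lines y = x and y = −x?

416

In coordinates u = x + y, v = x − y the rectangle is axis-aligned; the map (x,y)→(u,v) scales areas by 2.
u-values: 4, 2, 0, -12, 14, -11; range = 14 − (-12) = 26.
v-values: -10, 14, -18, 0, 0, 9; range = 14 − (-18) = 32.
Area = (26 × 32) / 2 = 416.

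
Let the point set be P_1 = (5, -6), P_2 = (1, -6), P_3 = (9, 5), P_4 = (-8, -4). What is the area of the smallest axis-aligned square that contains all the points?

289

The bounding box has width 17 and height 11.
An axis-aligned square enclosing the set must have side ≥ max(width, height).
So the minimum side is max(17, 11) = 17.
Area = 17² = 289.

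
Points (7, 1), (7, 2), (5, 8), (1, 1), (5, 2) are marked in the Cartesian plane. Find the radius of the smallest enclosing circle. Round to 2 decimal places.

4.19

The minimum enclosing circle is determined by three boundary points: (7, 1), (5, 8), (1, 1).
Their circumcentre is (4, 55/14) with r² = 3445/196.
The farthest remaining point (7, 2) is at distance² 2493/196 ≤ 3445/196.
r = √(3445/196) ≈ 4.19.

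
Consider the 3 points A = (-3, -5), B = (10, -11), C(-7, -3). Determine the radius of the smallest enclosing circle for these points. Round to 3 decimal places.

9.394

Side lengths²: AB² = 205, AC² = 20, BC² = 353.
Since BC² = 353 ≥ 205 + 20 = 225, the angle opposite BC is not acute, so the smallest enclosing circle has BC as diameter.
Centre = midpoint of BC = (1.5, -7), r² = 353/4 = 88.25.
r = √(88.25) ≈ 9.394.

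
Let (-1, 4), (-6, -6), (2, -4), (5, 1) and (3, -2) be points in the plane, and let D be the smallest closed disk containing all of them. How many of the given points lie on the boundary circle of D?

The minimum enclosing circle of a finite set is fixed by two of the points (as a diameter) or three (as a circumcircle).
The farthest pair is (-6, -6)–(5, 1) with squared distance 170. The circle on this segment as diameter has centre (-0.5, -2.5) and r² = 170/4 = 42.5.
Check (-1, 4): distance² to centre = 42.5 ≤ 42.5, so it lies inside.
All remaining points lie in this disk, and no smaller disk contains both endpoints, so this is the minimum enclosing circle.
The points at distance exactly r from the centre are (-1, 4), (-6, -6), (5, 1) — 3 points.

3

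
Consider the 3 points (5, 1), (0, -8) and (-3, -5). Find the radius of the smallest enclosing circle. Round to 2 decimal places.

5.20

Call the three points A, B, C in the order given.
Side lengths²: AB² = 106, AC² = 100, BC² = 18.
Since AB² = 106 < 100 + 18 = 118, the triangle is acute, so the smallest enclosing circle is the circumcircle.
Circumcentre = (13/7, -22/7), r² = 1325/49.
r = √(1325/49) ≈ 5.20.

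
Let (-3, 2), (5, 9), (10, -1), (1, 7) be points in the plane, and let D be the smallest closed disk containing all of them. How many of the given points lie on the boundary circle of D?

By Welzl's lemma the MEC is supported by two points (diametrically opposite) or three points (on a circumcircle).
The minimum enclosing circle is determined by three boundary points: (-3, 2), (5, 9), (10, -1).
Their circumcentre is (179/46, 101/46) with r² = 50285/1058.
The farthest remaining point (1, 7) is at distance² 33265/1058 ≤ 50285/1058.
The points at distance exactly r from the centre are (-3, 2), (5, 9), (10, -1) — 3 points.

3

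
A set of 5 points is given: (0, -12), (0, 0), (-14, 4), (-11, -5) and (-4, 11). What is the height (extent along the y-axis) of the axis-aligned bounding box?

max y = 11, min y = -12, so height = 23.

23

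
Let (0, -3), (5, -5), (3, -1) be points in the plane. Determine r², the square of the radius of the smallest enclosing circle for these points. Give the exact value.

7.36328125

Call the three points A, B, C in the order given.
Side lengths²: AB² = 29, AC² = 13, BC² = 20.
Since AB² = 29 < 20 + 13 = 33, the triangle is acute, so the smallest enclosing circle is the circumcircle.
Circumcentre = (2.625, -3.6875), r² = 7.36328125.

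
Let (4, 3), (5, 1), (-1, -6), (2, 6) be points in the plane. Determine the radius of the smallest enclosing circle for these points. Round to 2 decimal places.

6.18

The farthest pair is (-1, -6)–(2, 6) with squared distance 153. The circle on this segment as diameter has centre (0.5, 0) and r² = 153/4 = 38.25.
Check (4, 3): distance² to centre = 21.25 ≤ 38.25, so it lies inside.
All remaining points lie in this disk, and no smaller disk contains both endpoints, so this is the minimum enclosing circle.
r = √(38.25) ≈ 6.18.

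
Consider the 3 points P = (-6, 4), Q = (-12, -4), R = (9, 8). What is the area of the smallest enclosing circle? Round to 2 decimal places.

459.46

Side lengths²: PQ² = 100, PR² = 241, QR² = 585.
Since QR² = 585 ≥ 241 + 100 = 341, the angle opposite QR is not acute, so the smallest enclosing circle has QR as diameter.
Centre = midpoint of QR = (-1.5, 2), r² = 585/4 = 146.25.
Area = π·r² = π·146.25 ≈ 459.46.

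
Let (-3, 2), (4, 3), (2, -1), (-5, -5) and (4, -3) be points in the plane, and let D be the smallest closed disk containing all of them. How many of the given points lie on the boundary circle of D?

2

The farthest pair is (4, 3)–(-5, -5) with squared distance 145. The circle on this segment as diameter has centre (-0.5, -1) and r² = 145/4 = 36.25.
Check (-3, 2): distance² to centre = 15.25 ≤ 36.25, so it lies inside.
All remaining points lie in this disk, and no smaller disk contains both endpoints, so this is the minimum enclosing circle.
The points at distance exactly r from the centre are (4, 3), (-5, -5) — 2 points.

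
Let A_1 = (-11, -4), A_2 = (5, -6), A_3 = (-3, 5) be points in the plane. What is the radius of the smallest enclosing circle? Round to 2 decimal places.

Side lengths²: A_1A_2² = 260, A_1A_3² = 145, A_2A_3² = 185.
Since A_1A_2² = 260 < 185 + 145 = 330, the triangle is acute, so the smallest enclosing circle is the circumcircle.
Circumcentre = (-2.78125, -3.25), r² = 68.1103515625.
r = √(68.1103515625) ≈ 8.25.

8.25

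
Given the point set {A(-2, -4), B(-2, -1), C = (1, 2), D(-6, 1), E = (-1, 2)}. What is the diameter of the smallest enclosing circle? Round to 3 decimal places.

7.788

By Welzl's lemma the MEC is supported by two points (diametrically opposite) or three points (on a circumcircle).
The minimum enclosing circle is determined by three boundary points: A, C, D.
Their circumcentre is (-59/26, -3/26) with r² = 5125/338.
The farthest remaining point E is at distance² 2057/338 ≤ 5125/338.
Diameter = 2r = 2√(5125/338) ≈ 7.788.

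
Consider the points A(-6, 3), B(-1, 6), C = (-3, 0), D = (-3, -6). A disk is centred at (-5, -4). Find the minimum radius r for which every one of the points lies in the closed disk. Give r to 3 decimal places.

10.770

The required radius is the distance from (-5, -4) to the farthest point.
Squared distances: 50, 116, 20, 8.
Maximum is 116, attained at B.
r = √116 ≈ 10.770.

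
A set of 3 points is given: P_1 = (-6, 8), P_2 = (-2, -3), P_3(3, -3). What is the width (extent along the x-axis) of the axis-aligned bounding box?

9

max x = 3, min x = -6, so width = 9.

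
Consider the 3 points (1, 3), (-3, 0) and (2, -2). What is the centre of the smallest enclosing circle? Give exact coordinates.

(-1/46, 9/46)

Call the three points A, B, C in the order given.
Side lengths²: AB² = 25, AC² = 26, BC² = 29.
Since BC² = 29 < 26 + 25 = 51, the triangle is acute, so the smallest enclosing circle is the circumcircle.
Circumcentre = (-1/46, 9/46), r² = 9425/1058.
Centre = (-1/46, 9/46).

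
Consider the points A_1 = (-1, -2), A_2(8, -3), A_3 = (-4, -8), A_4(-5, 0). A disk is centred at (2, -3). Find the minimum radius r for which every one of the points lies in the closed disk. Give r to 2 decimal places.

7.81

The required radius is the distance from (2, -3) to the farthest point.
Squared distances: 10, 36, 61, 58.
Maximum is 61, attained at A_3.
r = √61 ≈ 7.81.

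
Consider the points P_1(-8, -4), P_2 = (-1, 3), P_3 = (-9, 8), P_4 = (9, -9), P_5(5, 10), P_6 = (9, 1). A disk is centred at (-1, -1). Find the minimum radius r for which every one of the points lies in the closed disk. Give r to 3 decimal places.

12.806

The required radius is the distance from (-1, -1) to the farthest point.
Squared distances: 58, 16, 145, 164, 157, 104.
Maximum is 164, attained at P_4.
r = √164 ≈ 12.806.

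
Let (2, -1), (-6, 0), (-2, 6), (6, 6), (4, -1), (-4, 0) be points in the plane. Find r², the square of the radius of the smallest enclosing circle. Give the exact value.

By Welzl's lemma the MEC is supported by two points (diametrically opposite) or three points (on a circumcircle).
The farthest pair is (-6, 0)–(6, 6) with squared distance 180. The circle on this segment as diameter has centre (0, 3) and r² = 180/4 = 45.
Check (2, -1): distance² to centre = 20 ≤ 45, so it lies inside.
All remaining points lie in this disk, and no smaller disk contains both endpoints, so this is the minimum enclosing circle.

45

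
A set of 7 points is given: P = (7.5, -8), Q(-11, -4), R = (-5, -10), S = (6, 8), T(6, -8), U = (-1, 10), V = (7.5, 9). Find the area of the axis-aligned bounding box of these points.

x ranges over [-11, 7.5], width 18.5.
y ranges over [-10, 10], height 20.
Area = 18.5 × 20 = 370.

370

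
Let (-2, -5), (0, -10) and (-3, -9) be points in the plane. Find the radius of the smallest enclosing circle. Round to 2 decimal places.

Call the three points A, B, C in the order given.
Side lengths²: AB² = 29, AC² = 17, BC² = 10.
Since AB² = 29 ≥ 17 + 10 = 27, the angle opposite AB is not acute, so the smallest enclosing circle has AB as diameter.
Centre = midpoint of AB = (-1, -7.5), r² = 29/4 = 7.25.
r = √(7.25) ≈ 2.69.

2.69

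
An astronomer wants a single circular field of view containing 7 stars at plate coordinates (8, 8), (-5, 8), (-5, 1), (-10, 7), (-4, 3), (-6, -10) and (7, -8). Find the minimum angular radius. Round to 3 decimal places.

11.580

By Welzl's lemma the MEC is supported by two points (diametrically opposite) or three points (on a circumcircle).
The minimum enclosing circle is determined by three boundary points: (8, 8), (-10, 7), (-6, -10).
Their circumcentre is (-37/62, 15/62) with r² = 257725/1922.
The farthest remaining point (7, -8) is at distance² 241481/1922 ≤ 257725/1922.
r = √(257725/1922) ≈ 11.580.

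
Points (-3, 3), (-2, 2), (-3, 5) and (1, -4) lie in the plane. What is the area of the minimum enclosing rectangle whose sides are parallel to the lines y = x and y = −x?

In coordinates u = x + y, v = x − y the rectangle is axis-aligned; the map (x,y)→(u,v) scales areas by 2.
u-values: 0, 0, 2, -3; range = 2 − (-3) = 5.
v-values: -6, -4, -8, 5; range = 5 − (-8) = 13.
Area = (5 × 13) / 2 = 32.5.

32.5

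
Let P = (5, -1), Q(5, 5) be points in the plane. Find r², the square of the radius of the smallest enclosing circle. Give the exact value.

9

The smallest circle enclosing two points has them as diameter endpoints.
Centre = midpoint = (5, 2); r² = |PQ|²/4 = 36/4 = 9.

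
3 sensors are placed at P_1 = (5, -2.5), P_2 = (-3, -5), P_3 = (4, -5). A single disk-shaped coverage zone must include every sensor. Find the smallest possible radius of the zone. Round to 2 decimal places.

Side lengths²: P_1P_2² = 70.25, P_1P_3² = 7.25, P_2P_3² = 49.
Since P_1P_2² = 70.25 ≥ 49 + 7.25 = 56.25, the angle opposite P_1P_2 is not acute, so the smallest enclosing circle has P_1P_2 as diameter.
Centre = midpoint of P_1P_2 = (1, -3.75), r² = 70.25/4 = 17.5625.
r = √(17.5625) ≈ 4.19.

4.19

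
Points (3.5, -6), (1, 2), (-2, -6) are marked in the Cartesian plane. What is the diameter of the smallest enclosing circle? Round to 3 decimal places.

8.951

Call the three points A, B, C in the order given.
Side lengths²: AB² = 70.25, AC² = 30.25, BC² = 73.
Since BC² = 73 < 70.25 + 30.25 = 100.5, the triangle is acute, so the smallest enclosing circle is the circumcircle.
Circumcentre = (0.75, -2.46875), r² = 20.0322265625.
Diameter = 2r = 2√(20.0322265625) ≈ 8.951.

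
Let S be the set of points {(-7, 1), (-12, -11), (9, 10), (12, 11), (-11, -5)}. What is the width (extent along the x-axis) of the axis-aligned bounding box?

max x = 12, min x = -12, so width = 24.

24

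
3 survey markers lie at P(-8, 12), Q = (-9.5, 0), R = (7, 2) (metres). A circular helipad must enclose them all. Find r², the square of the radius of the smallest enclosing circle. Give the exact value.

Side lengths²: PQ² = 146.25, PR² = 325, QR² = 276.25.
Since PR² = 325 < 276.25 + 146.25 = 422.5, the triangle is acute, so the smallest enclosing circle is the circumcircle.
Circumcentre = (-1.75, 5.125), r² = 86.328125.

86.328125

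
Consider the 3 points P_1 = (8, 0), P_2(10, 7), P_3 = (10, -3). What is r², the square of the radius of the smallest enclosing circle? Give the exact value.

25

Side lengths²: P_1P_2² = 53, P_1P_3² = 13, P_2P_3² = 100.
Since P_2P_3² = 100 ≥ 53 + 13 = 66, the angle opposite P_2P_3 is not acute, so the smallest enclosing circle has P_2P_3 as diameter.
Centre = midpoint of P_2P_3 = (10, 2), r² = 100/4 = 25.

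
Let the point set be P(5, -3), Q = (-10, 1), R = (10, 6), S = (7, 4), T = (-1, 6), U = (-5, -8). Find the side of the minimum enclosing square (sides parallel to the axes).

The bounding box has width 20 and height 14.
An axis-aligned square enclosing the set must have side ≥ max(width, height).
So the minimum side is max(20, 14) = 20.

20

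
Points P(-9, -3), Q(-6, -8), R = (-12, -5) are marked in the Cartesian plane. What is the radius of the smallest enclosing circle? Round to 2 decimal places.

Side lengths²: PQ² = 34, PR² = 13, QR² = 45.
Since QR² = 45 < 34 + 13 = 47, the triangle is acute, so the smallest enclosing circle is the circumcircle.
Circumcentre = (-125/14, -89/14), r² = 1105/98.
r = √(1105/98) ≈ 3.36.

3.36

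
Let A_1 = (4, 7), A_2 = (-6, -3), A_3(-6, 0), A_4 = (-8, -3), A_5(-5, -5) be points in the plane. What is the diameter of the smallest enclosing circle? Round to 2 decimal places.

A smallest enclosing disk is always determined by at most three of the input points on its boundary.
The farthest pair is A_1–A_4 with squared distance 244. The circle on this segment as diameter has centre (-2, 2) and r² = 244/4 = 61.
Check A_2: distance² to centre = 41 ≤ 61, so it lies inside.
All remaining points lie in this disk, and no smaller disk contains both endpoints, so this is the minimum enclosing circle.
Diameter = 2r = 2√61 ≈ 15.62.

15.62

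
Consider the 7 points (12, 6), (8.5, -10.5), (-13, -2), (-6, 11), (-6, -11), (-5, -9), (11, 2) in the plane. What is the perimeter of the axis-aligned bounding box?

Width = max x − min x = 12 − (-13) = 25.
Height = max y − min y = 11 − (-11) = 22.
Perimeter = 2(25 + 22) = 94.

94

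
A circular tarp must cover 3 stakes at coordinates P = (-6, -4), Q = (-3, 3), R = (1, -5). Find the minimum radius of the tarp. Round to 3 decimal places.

4.631

Side lengths²: PQ² = 58, PR² = 50, QR² = 80.
Since QR² = 80 < 58 + 50 = 108, the triangle is acute, so the smallest enclosing circle is the circumcircle.
Circumcentre = (-27/13, -20/13), r² = 3625/169.
r = √(3625/169) ≈ 4.631.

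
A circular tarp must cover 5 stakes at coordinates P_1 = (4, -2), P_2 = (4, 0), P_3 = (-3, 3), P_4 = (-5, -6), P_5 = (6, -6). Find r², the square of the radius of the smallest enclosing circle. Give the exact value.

The minimum enclosing circle of a finite set is fixed by two of the points (as a diameter) or three (as a circumcircle).
The minimum enclosing circle is determined by three boundary points: P_3, P_4, P_5.
Their circumcentre is (0.5, -2.5) with r² = 42.5.
The farthest remaining point P_2 is at distance² 18.5 ≤ 42.5.

42.5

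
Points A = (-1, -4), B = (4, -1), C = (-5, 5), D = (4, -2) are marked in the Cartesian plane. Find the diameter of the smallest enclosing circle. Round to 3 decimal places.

A smallest enclosing disk is always determined by at most three of the input points on its boundary.
The farthest pair is C–D with squared distance 130. The circle on this segment as diameter has centre (-0.5, 1.5) and r² = 130/4 = 32.5.
Check A: distance² to centre = 30.5 ≤ 32.5, so it lies inside.
All remaining points lie in this disk, and no smaller disk contains both endpoints, so this is the minimum enclosing circle.
Diameter = 2r = 2√(32.5) ≈ 11.402.

11.402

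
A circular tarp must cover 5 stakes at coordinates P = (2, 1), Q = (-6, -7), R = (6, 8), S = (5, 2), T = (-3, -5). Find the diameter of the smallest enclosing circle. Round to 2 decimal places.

19.21

The farthest pair is Q–R with squared distance 369. The circle on this segment as diameter has centre (0, 0.5) and r² = 369/4 = 92.25.
Check P: distance² to centre = 4.25 ≤ 92.25, so it lies inside.
All remaining points lie in this disk, and no smaller disk contains both endpoints, so this is the minimum enclosing circle.
Diameter = 2r = 2√(92.25) ≈ 19.21.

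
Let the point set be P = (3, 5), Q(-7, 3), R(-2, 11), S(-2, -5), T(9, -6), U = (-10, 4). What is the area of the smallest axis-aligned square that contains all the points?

361

The bounding box has width 19 and height 17.
An axis-aligned square enclosing the set must have side ≥ max(width, height).
So the minimum side is max(19, 17) = 19.
Area = 19² = 361.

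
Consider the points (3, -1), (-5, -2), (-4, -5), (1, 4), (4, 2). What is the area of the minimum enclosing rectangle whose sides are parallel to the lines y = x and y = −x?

In coordinates u = x + y, v = x − y the rectangle is axis-aligned; the map (x,y)→(u,v) scales areas by 2.
u-values: 2, -7, -9, 5, 6; range = 6 − (-9) = 15.
v-values: 4, -3, 1, -3, 2; range = 4 − (-3) = 7.
Area = (15 × 7) / 2 = 52.5.

52.5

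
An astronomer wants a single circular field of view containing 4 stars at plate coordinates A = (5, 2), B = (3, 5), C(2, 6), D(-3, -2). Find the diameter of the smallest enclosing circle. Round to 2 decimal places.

By Welzl's lemma the MEC is supported by two points (diametrically opposite) or three points (on a circumcircle).
The minimum enclosing circle is determined by three boundary points: A, C, D.
Their circumcentre is (5/22, 17/11) with r² = 11125/484.
The farthest remaining point B is at distance² 9497/484 ≤ 11125/484.
Diameter = 2r = 2√(11125/484) ≈ 9.59.

9.59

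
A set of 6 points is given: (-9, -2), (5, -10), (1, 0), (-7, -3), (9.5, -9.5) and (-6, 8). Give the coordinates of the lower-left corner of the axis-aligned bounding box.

(-9, -10)

x-range [-9, 9.5], y-range [-10, 8].
The lower-left corner is (-9, -10).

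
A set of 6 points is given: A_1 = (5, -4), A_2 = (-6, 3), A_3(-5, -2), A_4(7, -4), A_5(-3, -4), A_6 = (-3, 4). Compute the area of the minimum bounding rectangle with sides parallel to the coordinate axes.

x ranges over [-6, 7], width 13.
y ranges over [-4, 4], height 8.
Area = 13 × 8 = 104.

104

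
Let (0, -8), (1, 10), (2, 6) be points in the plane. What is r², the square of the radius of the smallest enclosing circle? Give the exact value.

Call the three points A, B, C in the order given.
Side lengths²: AB² = 325, AC² = 200, BC² = 17.
Since AB² = 325 ≥ 200 + 17 = 217, the angle opposite AB is not acute, so the smallest enclosing circle has AB as diameter.
Centre = midpoint of AB = (0.5, 1), r² = 325/4 = 81.25.

81.25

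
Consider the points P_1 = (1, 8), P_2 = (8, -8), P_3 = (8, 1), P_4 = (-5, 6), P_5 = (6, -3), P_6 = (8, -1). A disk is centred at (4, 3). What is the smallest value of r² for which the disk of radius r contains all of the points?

137

The required radius is the distance from (4, 3) to the farthest point.
Squared distances: 34, 137, 20, 90, 40, 32.
Maximum is 137, attained at P_2.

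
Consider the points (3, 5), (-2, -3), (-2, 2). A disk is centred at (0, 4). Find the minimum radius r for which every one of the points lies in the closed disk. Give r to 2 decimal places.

7.28

The required radius is the distance from (0, 4) to the farthest point.
Squared distances: 10, 53, 8.
Maximum is 53, attained at (-2, -3).
r = √53 ≈ 7.28.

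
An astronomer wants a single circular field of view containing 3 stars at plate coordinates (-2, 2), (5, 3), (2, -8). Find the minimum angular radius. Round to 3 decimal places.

Call the three points A, B, C in the order given.
Side lengths²: AB² = 50, AC² = 116, BC² = 130.
Since BC² = 130 < 116 + 50 = 166, the triangle is acute, so the smallest enclosing circle is the circumcircle.
Circumcentre = (80/37, -79/37), r² = 47125/1369.
r = √(47125/1369) ≈ 5.867.

5.867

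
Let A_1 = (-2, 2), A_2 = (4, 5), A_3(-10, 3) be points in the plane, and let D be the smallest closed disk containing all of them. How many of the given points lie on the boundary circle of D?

2

Side lengths²: A_1A_2² = 45, A_1A_3² = 65, A_2A_3² = 200.
Since A_2A_3² = 200 ≥ 65 + 45 = 110, the angle opposite A_2A_3 is not acute, so the smallest enclosing circle has A_2A_3 as diameter.
Centre = midpoint of A_2A_3 = (-3, 4), r² = 200/4 = 50.
The points at distance exactly r from the centre are A_2, A_3 — 2 points.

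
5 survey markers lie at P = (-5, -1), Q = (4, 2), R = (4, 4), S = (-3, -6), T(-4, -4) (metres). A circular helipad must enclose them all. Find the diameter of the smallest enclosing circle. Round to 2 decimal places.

The minimum enclosing circle of a finite set is fixed by two of the points (as a diameter) or three (as a circumcircle).
The farthest pair is R–S with squared distance 149. The circle on this segment as diameter has centre (0.5, -1) and r² = 149/4 = 37.25.
Check P: distance² to centre = 30.25 ≤ 37.25, so it lies inside.
All remaining points lie in this disk, and no smaller disk contains both endpoints, so this is the minimum enclosing circle.
Diameter = 2r = 2√(37.25) ≈ 12.21.

12.21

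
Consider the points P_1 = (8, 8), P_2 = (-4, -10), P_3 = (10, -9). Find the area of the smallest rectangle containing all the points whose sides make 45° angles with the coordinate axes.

285

In coordinates u = x + y, v = x − y the rectangle is axis-aligned; the map (x,y)→(u,v) scales areas by 2.
u-values: 16, -14, 1; range = 16 − (-14) = 30.
v-values: 0, 6, 19; range = 19 − 0 = 19.
Area = (30 × 19) / 2 = 285.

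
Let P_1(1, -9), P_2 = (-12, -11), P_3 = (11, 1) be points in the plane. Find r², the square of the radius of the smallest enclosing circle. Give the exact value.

Side lengths²: P_1P_2² = 173, P_1P_3² = 200, P_2P_3² = 673.
Since P_2P_3² = 673 ≥ 200 + 173 = 373, the angle opposite P_2P_3 is not acute, so the smallest enclosing circle has P_2P_3 as diameter.
Centre = midpoint of P_2P_3 = (-0.5, -5), r² = 673/4 = 168.25.

168.25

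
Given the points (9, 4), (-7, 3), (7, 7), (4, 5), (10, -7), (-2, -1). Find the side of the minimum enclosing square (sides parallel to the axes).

17

The bounding box has width 17 and height 14.
An axis-aligned square enclosing the set must have side ≥ max(width, height).
So the minimum side is max(17, 14) = 17.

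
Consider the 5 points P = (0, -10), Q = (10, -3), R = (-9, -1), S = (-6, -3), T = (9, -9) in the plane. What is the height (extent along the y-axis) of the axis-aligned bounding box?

9

max y = -1, min y = -10, so height = 9.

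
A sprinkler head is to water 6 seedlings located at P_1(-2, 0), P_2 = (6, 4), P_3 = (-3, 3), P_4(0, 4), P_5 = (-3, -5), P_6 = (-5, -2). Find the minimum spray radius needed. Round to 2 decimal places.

A smallest enclosing disk is always determined by at most three of the input points on its boundary.
The minimum enclosing circle is determined by three boundary points: P_2, P_5, P_6.
Their circumcentre is (1.1, -0.1) with r² = 40.82.
The farthest remaining point P_3 is at distance² 26.42 ≤ 40.82.
r = √(40.82) ≈ 6.39.

6.39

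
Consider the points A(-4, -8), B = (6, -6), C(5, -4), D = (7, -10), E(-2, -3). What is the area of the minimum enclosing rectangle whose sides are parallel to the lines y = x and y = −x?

104

In coordinates u = x + y, v = x − y the rectangle is axis-aligned; the map (x,y)→(u,v) scales areas by 2.
u-values: -12, 0, 1, -3, -5; range = 1 − (-12) = 13.
v-values: 4, 12, 9, 17, 1; range = 17 − 1 = 16.
Area = (13 × 16) / 2 = 104.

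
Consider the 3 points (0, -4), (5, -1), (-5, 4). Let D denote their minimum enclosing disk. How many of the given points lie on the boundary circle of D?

2

Call the three points A, B, C in the order given.
Side lengths²: AB² = 34, AC² = 89, BC² = 125.
Since BC² = 125 ≥ 89 + 34 = 123, the angle opposite BC is not acute, so the smallest enclosing circle has BC as diameter.
Centre = midpoint of BC = (0, 1.5), r² = 125/4 = 31.25.
The points at distance exactly r from the centre are (5, -1), (-5, 4) — 2 points.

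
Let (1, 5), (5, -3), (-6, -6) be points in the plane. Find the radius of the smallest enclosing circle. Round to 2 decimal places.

6.65

Call the three points A, B, C in the order given.
Side lengths²: AB² = 80, AC² = 170, BC² = 130.
Since AC² = 170 < 130 + 80 = 210, the triangle is acute, so the smallest enclosing circle is the circumcircle.
Circumcentre = (-1.4, -1.2), r² = 44.2.
r = √(44.2) ≈ 6.65.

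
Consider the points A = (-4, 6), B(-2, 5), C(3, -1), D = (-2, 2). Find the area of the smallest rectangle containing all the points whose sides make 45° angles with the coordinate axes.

In coordinates u = x + y, v = x − y the rectangle is axis-aligned; the map (x,y)→(u,v) scales areas by 2.
u-values: 2, 3, 2, 0; range = 3 − 0 = 3.
v-values: -10, -7, 4, -4; range = 4 − (-10) = 14.
Area = (3 × 14) / 2 = 21.

21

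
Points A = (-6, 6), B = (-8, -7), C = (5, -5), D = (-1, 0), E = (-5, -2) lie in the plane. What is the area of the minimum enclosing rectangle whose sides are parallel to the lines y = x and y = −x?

165

In coordinates u = x + y, v = x − y the rectangle is axis-aligned; the map (x,y)→(u,v) scales areas by 2.
u-values: 0, -15, 0, -1, -7; range = 0 − (-15) = 15.
v-values: -12, -1, 10, -1, -3; range = 10 − (-12) = 22.
Area = (15 × 22) / 2 = 165.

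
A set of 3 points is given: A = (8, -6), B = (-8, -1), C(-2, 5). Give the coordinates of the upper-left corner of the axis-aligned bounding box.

x-range [-8, 8], y-range [-6, 5].
The upper-left corner is (-8, 5).

(-8, 5)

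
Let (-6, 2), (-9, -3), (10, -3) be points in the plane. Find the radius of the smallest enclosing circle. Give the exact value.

9.5

Call the three points A, B, C in the order given.
Side lengths²: AB² = 34, AC² = 281, BC² = 361.
Since BC² = 361 ≥ 281 + 34 = 315, the angle opposite BC is not acute, so the smallest enclosing circle has BC as diameter.
Centre = midpoint of BC = (0.5, -3), r² = 361/4 = 90.25.
r = √(90.25) = 9.5.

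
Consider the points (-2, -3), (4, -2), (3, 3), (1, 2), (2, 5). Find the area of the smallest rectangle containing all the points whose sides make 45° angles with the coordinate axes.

54

In coordinates u = x + y, v = x − y the rectangle is axis-aligned; the map (x,y)→(u,v) scales areas by 2.
u-values: -5, 2, 6, 3, 7; range = 7 − (-5) = 12.
v-values: 1, 6, 0, -1, -3; range = 6 − (-3) = 9.
Area = (12 × 9) / 2 = 54.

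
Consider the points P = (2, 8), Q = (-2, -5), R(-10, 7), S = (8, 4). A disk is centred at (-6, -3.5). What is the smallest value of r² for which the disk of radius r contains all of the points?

252.25

The required radius is the distance from (-6, -3.5) to the farthest point.
Squared distances: 196.25, 18.25, 126.25, 252.25.
Maximum is 252.25, attained at S.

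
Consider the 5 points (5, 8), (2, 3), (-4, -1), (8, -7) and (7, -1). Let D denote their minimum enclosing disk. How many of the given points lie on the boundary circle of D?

By Welzl's lemma the MEC is supported by two points (diametrically opposite) or three points (on a circumcircle).
The minimum enclosing circle is determined by three boundary points: (5, 8), (-4, -1), (8, -7).
Their circumcentre is (4, 0) with r² = 65.
The farthest remaining point (2, 3) is at distance² 13 ≤ 65.
The points at distance exactly r from the centre are (5, 8), (-4, -1), (8, -7) — 3 points.

3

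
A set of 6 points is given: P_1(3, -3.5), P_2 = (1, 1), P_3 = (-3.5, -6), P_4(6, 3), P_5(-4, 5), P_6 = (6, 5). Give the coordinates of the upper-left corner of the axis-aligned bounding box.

(-4, 5)

x-range [-4, 6], y-range [-6, 5].
The upper-left corner is (-4, 5).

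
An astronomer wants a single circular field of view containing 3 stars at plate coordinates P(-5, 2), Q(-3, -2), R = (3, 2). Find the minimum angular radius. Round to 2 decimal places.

4.03

Side lengths²: PQ² = 20, PR² = 64, QR² = 52.
Since PR² = 64 < 52 + 20 = 72, the triangle is acute, so the smallest enclosing circle is the circumcircle.
Circumcentre = (-1, 1.5), r² = 16.25.
r = √(16.25) ≈ 4.03.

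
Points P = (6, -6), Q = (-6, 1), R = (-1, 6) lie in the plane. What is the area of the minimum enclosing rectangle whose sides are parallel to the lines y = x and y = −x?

In coordinates u = x + y, v = x − y the rectangle is axis-aligned; the map (x,y)→(u,v) scales areas by 2.
u-values: 0, -5, 5; range = 5 − (-5) = 10.
v-values: 12, -7, -7; range = 12 − (-7) = 19.
Area = (10 × 19) / 2 = 95.

95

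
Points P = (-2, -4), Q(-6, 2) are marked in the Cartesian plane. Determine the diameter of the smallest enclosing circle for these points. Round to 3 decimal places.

7.211

The smallest circle enclosing two points has them as diameter endpoints.
Centre = midpoint = (-4, -1); r² = |PQ|²/4 = 52/4 = 13.
Diameter = 2r = 2√13 ≈ 7.211.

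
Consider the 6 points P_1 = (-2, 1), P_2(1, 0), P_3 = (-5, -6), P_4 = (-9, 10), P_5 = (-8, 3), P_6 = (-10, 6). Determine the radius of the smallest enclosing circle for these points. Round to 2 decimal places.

8.25

The minimum enclosing circle of a finite set is fixed by two of the points (as a diameter) or three (as a circumcircle).
The farthest pair is P_3–P_4 with squared distance 272. The circle on this segment as diameter has centre (-7, 2) and r² = 272/4 = 68.
Check P_1: distance² to centre = 26 ≤ 68, so it lies inside.
All remaining points lie in this disk, and no smaller disk contains both endpoints, so this is the minimum enclosing circle.
r = √68 ≈ 8.25.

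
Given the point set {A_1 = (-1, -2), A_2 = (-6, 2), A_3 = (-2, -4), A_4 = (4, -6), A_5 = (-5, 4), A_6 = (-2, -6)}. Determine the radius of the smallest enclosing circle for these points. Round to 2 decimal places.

6.73

The minimum enclosing circle of a finite set is fixed by two of the points (as a diameter) or three (as a circumcircle).
The farthest pair is A_4–A_5 with squared distance 181. The circle on this segment as diameter has centre (-0.5, -1) and r² = 181/4 = 45.25.
Check A_1: distance² to centre = 1.25 ≤ 45.25, so it lies inside.
All remaining points lie in this disk, and no smaller disk contains both endpoints, so this is the minimum enclosing circle.
r = √(45.25) ≈ 6.73.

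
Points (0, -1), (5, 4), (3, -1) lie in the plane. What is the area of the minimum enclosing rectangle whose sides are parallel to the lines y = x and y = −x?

In coordinates u = x + y, v = x − y the rectangle is axis-aligned; the map (x,y)→(u,v) scales areas by 2.
u-values: -1, 9, 2; range = 9 − (-1) = 10.
v-values: 1, 1, 4; range = 4 − 1 = 3.
Area = (10 × 3) / 2 = 15.

15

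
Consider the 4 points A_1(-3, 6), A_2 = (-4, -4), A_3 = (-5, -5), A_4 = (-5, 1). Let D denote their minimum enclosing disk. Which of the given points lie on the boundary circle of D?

A_1, A_3

A smallest enclosing disk is always determined by at most three of the input points on its boundary.
The farthest pair is A_1–A_3 with squared distance 125. The circle on this segment as diameter has centre (-4, 0.5) and r² = 125/4 = 31.25.
Check A_2: distance² to centre = 20.25 ≤ 31.25, so it lies inside.
All remaining points lie in this disk, and no smaller disk contains both endpoints, so this is the minimum enclosing circle.
The points at distance exactly r from the centre are A_1, A_3 — 2 points.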